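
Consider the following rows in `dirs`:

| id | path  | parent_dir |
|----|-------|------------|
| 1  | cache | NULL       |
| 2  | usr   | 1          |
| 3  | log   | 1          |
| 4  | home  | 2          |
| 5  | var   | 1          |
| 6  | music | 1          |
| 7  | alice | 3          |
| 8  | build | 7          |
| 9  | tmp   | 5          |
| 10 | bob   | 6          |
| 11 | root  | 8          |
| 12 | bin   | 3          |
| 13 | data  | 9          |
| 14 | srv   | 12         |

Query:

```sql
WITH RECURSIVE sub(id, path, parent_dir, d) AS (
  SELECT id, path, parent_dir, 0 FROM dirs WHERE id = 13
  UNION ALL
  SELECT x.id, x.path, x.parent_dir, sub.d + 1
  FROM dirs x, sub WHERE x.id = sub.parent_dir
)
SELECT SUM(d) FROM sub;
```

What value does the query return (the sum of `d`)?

6

Base: id=13 (data), parent_dir=9, d 0.
Iteration 1: join on id=9 -> tmp (id 9, parent_dir=5, d 1).
Iteration 2: join on id=5 -> var (id 5, parent_dir=1, d 2).
Iteration 3: join on id=1 -> cache (id 1, parent_dir=NULL, d 3).
Iteration 4: parent_dir is NULL; no match; recursion stops.
SUM(d) = 0 + 1 + 2 + 3 = 6.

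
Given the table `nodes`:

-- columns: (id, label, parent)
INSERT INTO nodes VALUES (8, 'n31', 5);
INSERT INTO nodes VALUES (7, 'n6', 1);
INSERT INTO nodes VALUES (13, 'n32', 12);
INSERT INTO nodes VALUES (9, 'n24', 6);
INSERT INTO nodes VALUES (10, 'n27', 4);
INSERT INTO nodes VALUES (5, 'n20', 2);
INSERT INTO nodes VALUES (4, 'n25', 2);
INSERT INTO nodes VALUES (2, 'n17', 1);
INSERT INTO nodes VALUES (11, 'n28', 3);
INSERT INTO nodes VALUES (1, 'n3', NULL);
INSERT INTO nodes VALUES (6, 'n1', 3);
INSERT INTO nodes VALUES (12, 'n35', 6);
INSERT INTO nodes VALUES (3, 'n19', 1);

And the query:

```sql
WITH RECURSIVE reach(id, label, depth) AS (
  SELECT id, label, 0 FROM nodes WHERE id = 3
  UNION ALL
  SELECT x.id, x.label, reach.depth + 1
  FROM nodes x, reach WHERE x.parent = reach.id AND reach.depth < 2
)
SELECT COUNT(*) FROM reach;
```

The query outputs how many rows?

Base: id=3 (n19) at depth 0.
Iteration 1: rows with parent in {3} -> n1 (id 6, depth 1), n28 (id 11, depth 1).
Iteration 2: rows with parent in {6,11} -> n24 (id 9, depth 2), n35 (id 12, depth 2).
Iteration 3: depth < 2 fails for all current rows; recursion stops.
Total rows emitted: 5.

5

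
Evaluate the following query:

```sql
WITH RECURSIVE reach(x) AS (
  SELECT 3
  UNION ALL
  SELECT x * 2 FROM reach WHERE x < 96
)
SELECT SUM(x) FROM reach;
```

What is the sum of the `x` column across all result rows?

Base: x=3.
Iteration 1: 3 < 96 holds -> x = 3 * 2 = 6.
Iteration 2: 6 < 96 holds -> x = 6 * 2 = 12.
Iteration 3: 12 < 96 holds -> x = 12 * 2 = 24.
Iteration 4: 24 < 96 holds -> x = 24 * 2 = 48.
Iteration 5: 48 < 96 holds -> x = 48 * 2 = 96.
Iteration 6: 96 < 96 fails; recursion stops.
SUM(x) = 3 + 6 + 12 + 24 + 48 + 96 = 189.

189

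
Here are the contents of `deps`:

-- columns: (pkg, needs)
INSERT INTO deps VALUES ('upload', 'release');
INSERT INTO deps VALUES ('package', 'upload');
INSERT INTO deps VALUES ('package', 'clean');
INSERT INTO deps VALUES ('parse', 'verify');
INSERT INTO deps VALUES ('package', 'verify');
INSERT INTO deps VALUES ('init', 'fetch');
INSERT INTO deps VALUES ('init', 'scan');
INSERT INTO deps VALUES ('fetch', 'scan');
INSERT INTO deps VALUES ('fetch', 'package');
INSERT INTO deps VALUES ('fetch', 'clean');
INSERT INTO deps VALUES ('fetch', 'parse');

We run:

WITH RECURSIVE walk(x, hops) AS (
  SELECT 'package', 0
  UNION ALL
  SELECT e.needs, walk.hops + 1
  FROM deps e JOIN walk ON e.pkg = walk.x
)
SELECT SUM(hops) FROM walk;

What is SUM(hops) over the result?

Base: (package, hops=0).
Iteration 1: edges from {package} -> (clean, hops=1), (upload, hops=1), (verify, hops=1).
Iteration 2: edges from {clean,upload,verify} -> (release, hops=2).
Iteration 3: no outgoing edges from {release}; recursion stops.
SUM(hops) = 0 + 1 + 1 + 1 + 2 = 5.

5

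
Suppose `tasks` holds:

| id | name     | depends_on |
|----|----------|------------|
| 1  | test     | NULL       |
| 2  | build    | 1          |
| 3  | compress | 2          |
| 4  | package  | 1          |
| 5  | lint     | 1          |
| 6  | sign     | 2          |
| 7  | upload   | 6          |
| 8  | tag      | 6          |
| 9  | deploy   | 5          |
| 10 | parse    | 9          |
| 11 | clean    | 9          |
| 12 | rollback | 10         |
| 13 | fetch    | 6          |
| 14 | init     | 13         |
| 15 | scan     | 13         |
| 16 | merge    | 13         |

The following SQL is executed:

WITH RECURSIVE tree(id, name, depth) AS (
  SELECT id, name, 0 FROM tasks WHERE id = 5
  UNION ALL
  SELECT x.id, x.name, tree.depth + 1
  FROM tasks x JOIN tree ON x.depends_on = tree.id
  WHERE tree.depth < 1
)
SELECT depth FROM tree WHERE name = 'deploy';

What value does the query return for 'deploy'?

1

Base: id=5 (lint) at depth 0.
Iteration 1: rows with depends_on in {5} -> deploy (id 9, depth 1).
Iteration 2: depth < 1 fails for all current rows; recursion stops.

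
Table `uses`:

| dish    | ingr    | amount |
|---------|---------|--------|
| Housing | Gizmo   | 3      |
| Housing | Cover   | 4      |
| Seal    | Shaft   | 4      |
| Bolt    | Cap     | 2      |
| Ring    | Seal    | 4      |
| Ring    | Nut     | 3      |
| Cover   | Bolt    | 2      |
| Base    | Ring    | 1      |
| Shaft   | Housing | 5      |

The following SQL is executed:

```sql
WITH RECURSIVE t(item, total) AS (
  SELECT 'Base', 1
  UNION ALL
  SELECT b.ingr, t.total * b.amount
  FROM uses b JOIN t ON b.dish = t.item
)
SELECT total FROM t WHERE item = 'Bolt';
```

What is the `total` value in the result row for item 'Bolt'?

640

Base: (Base, total=1).
Iteration 1: components of {Base} -> Ring = 1*1 = 1.
Iteration 2: components of {Ring} -> Nut = 1*3 = 3, Seal = 1*4 = 4.
Iteration 3: components of {Nut,Seal} -> Shaft = 4*4 = 16.
Iteration 4: components of {Shaft} -> Housing = 16*5 = 80.
Iteration 5: components of {Housing} -> Cover = 80*4 = 320, Gizmo = 80*3 = 240.
Iteration 6: components of {Cover,Gizmo} -> Bolt = 320*2 = 640.
Iteration 7: components of {Bolt} -> Cap = 640*2 = 1280.
Iteration 8: no further components; recursion stops.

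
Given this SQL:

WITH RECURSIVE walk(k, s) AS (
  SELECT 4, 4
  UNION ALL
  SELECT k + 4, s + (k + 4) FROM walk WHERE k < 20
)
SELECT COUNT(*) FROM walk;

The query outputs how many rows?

5

Base: k=4, s=4.
Iteration 1: 4 < 20 holds -> k = 4 + 4 = 8, s = 4 + 8 = 12.
Iteration 2: 8 < 20 holds -> k = 8 + 4 = 12, s = 12 + 12 = 24.
Iteration 3: 12 < 20 holds -> k = 12 + 4 = 16, s = 24 + 16 = 40.
Iteration 4: 16 < 20 holds -> k = 16 + 4 = 20, s = 40 + 20 = 60.
Iteration 5: 20 < 20 fails; recursion stops.
Total rows emitted: 5.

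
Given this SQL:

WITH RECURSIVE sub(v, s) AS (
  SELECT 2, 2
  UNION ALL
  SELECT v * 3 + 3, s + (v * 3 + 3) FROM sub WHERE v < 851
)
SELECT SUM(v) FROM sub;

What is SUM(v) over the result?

Base: v=2, s=2.
Iteration 1: 2 < 851 holds -> v = 2 * 3 + 3 = 9, s = 2 + 9 = 11.
Iteration 2: 9 < 851 holds -> v = 9 * 3 + 3 = 30, s = 11 + 30 = 41.
Iteration 3: 30 < 851 holds -> v = 30 * 3 + 3 = 93, s = 41 + 93 = 134.
Iteration 4: 93 < 851 holds -> v = 93 * 3 + 3 = 282, s = 134 + 282 = 416.
Iteration 5: 282 < 851 holds -> v = 282 * 3 + 3 = 849, s = 416 + 849 = 1265.
Iteration 6: 849 < 851 holds -> v = 849 * 3 + 3 = 2550, s = 1265 + 2550 = 3815.
Iteration 7: 2550 < 851 fails; recursion stops.
SUM(v) = 2 + 9 + 30 + 93 + 282 + 849 + 2550 = 3815.

3815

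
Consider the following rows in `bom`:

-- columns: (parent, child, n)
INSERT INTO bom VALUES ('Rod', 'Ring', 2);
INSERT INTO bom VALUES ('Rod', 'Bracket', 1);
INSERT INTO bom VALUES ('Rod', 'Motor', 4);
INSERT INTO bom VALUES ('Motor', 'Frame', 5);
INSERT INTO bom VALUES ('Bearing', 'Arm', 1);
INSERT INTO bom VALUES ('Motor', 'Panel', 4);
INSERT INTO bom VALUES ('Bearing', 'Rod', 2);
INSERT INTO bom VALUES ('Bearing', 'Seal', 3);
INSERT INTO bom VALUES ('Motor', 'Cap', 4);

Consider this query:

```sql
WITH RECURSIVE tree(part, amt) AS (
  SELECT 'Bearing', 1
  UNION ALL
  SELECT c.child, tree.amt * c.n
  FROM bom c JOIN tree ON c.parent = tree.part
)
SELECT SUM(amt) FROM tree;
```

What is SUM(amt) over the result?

Base: (Bearing, amt=1).
Iteration 1: components of {Bearing} -> Arm = 1*1 = 1, Rod = 1*2 = 2, Seal = 1*3 = 3.
Iteration 2: components of {Arm,Rod,Seal} -> Bracket = 2*1 = 2, Motor = 2*4 = 8, Ring = 2*2 = 4.
Iteration 3: components of {Bracket,Motor,Ring} -> Cap = 8*4 = 32, Frame = 8*5 = 40, Panel = 8*4 = 32.
Iteration 4: no further components; recursion stops.
SUM(amt) = 1 + 3 + 1 + 2 + 8 + 2 + 4 + 40 + 32 + 32 = 125.

125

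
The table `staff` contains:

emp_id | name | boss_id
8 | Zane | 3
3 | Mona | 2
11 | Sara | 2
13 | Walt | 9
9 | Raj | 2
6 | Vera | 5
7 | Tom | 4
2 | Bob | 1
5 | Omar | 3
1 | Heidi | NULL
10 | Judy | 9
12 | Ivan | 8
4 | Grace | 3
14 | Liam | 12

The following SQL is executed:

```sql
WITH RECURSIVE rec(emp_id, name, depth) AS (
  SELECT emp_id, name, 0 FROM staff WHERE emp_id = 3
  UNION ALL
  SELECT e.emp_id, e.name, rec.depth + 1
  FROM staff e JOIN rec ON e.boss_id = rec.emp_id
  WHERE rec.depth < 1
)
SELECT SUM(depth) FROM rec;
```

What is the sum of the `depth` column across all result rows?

3

Base: emp_id=3 (Mona) at depth 0.
Iteration 1: rows with boss_id in {3} -> Grace (id 4, depth 1), Omar (id 5, depth 1), Zane (id 8, depth 1).
Iteration 2: depth < 1 fails for all current rows; recursion stops.
SUM(depth) = 0 + 1 + 1 + 1 = 3.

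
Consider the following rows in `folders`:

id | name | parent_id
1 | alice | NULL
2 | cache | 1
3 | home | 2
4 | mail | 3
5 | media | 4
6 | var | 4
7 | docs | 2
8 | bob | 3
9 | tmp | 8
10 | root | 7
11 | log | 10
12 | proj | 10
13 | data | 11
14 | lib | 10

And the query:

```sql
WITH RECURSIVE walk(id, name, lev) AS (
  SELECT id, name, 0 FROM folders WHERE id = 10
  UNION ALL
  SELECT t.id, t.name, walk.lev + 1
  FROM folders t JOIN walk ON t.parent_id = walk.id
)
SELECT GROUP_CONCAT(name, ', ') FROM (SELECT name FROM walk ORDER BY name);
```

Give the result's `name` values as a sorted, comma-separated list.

Base: id=10 (root) at lev 0.
Iteration 1: rows with parent_id in {10} -> log (id 11, lev 1), proj (id 12, lev 1), lib (id 14, lev 1).
Iteration 2: rows with parent_id in {11,12,14} -> data (id 13, lev 2).
Iteration 3: no rows with parent_id in {13}; recursion stops.

data, lib, log, proj, root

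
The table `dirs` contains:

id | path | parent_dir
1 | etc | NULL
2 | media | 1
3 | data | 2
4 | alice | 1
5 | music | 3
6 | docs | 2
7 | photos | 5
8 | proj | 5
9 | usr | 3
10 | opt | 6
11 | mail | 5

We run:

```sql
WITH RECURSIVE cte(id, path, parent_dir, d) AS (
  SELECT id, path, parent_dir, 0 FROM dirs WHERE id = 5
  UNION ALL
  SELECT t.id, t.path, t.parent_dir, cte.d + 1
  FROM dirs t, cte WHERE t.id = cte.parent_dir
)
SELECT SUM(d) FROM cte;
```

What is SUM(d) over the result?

6

Base: id=5 (music), parent_dir=3, d 0.
Iteration 1: join on id=3 -> data (id 3, parent_dir=2, d 1).
Iteration 2: join on id=2 -> media (id 2, parent_dir=1, d 2).
Iteration 3: join on id=1 -> etc (id 1, parent_dir=NULL, d 3).
Iteration 4: parent_dir is NULL; no match; recursion stops.
SUM(d) = 0 + 1 + 2 + 3 = 6.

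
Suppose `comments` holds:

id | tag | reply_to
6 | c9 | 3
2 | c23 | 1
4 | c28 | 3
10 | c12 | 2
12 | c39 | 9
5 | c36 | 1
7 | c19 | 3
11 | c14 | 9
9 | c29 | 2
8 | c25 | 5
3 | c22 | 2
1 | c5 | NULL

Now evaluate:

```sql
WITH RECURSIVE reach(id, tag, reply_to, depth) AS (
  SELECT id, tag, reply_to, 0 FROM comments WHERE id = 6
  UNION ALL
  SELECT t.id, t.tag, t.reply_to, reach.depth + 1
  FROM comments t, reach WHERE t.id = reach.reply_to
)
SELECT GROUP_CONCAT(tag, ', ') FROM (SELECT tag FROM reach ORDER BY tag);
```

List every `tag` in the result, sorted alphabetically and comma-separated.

c22, c23, c5, c9

Base: id=6 (c9), reply_to=3, depth 0.
Iteration 1: join on id=3 -> c22 (id 3, reply_to=2, depth 1).
Iteration 2: join on id=2 -> c23 (id 2, reply_to=1, depth 2).
Iteration 3: join on id=1 -> c5 (id 1, reply_to=NULL, depth 3).
Iteration 4: reply_to is NULL; no match; recursion stops.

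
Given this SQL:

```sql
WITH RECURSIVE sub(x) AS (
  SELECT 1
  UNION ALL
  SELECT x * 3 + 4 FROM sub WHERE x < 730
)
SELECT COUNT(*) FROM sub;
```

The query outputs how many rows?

7

Base: x=1.
Iteration 1: 1 < 730 holds -> x = 1 * 3 + 4 = 7.
Iteration 2: 7 < 730 holds -> x = 7 * 3 + 4 = 25.
Iteration 3: 25 < 730 holds -> x = 25 * 3 + 4 = 79.
Iteration 4: 79 < 730 holds -> x = 79 * 3 + 4 = 241.
Iteration 5: 241 < 730 holds -> x = 241 * 3 + 4 = 727.
Iteration 6: 727 < 730 holds -> x = 727 * 3 + 4 = 2185.
Iteration 7: 2185 < 730 fails; recursion stops.
Total rows emitted: 7.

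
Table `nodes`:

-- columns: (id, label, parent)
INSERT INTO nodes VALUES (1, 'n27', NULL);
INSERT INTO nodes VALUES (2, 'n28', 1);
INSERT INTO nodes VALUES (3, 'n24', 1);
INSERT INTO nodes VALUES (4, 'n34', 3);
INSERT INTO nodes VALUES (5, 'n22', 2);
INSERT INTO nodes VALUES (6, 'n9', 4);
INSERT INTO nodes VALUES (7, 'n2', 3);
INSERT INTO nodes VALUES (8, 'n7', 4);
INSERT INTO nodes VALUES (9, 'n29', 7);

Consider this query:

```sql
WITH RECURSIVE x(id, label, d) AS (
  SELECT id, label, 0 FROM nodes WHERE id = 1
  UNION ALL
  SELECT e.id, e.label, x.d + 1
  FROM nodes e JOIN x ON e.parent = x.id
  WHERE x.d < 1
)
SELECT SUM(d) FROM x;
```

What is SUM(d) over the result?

2

Base: id=1 (n27) at d 0.
Iteration 1: rows with parent in {1} -> n28 (id 2, d 1), n24 (id 3, d 1).
Iteration 2: d < 1 fails for all current rows; recursion stops.
SUM(d) = 0 + 1 + 1 = 2.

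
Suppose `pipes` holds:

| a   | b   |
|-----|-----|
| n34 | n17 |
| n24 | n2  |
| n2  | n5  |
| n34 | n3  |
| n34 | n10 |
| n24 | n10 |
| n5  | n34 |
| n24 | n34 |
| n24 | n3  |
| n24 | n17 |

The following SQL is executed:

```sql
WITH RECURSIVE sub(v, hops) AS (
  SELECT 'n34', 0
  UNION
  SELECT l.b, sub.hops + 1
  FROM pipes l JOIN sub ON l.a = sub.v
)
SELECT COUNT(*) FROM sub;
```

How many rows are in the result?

Base: (n34, hops=0).
Iteration 1: edges from {n34} -> (n10, hops=1), (n17, hops=1), (n3, hops=1).
Iteration 2: no outgoing edges from {n10,n17,n3}; recursion stops.
Total rows emitted: 4.

4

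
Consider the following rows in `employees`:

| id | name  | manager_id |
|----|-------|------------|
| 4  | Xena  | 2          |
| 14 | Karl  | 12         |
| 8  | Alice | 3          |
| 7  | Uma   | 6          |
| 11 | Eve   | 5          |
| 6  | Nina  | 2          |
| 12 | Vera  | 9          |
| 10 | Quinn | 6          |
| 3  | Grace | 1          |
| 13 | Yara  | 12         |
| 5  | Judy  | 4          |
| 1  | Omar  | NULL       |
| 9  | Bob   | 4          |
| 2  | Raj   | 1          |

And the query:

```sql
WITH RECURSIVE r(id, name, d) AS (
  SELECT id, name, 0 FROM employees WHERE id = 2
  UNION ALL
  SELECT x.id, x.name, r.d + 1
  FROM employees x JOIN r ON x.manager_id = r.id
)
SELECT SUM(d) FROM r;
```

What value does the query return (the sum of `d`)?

Base: id=2 (Raj) at d 0.
Iteration 1: rows with manager_id in {2} -> Xena (id 4, d 1), Nina (id 6, d 1).
Iteration 2: rows with manager_id in {4,6} -> Judy (id 5, d 2), Uma (id 7, d 2), Bob (id 9, d 2), Quinn (id 10, d 2).
Iteration 3: rows with manager_id in {5,7,9,10} -> Eve (id 11, d 3), Vera (id 12, d 3).
Iteration 4: rows with manager_id in {11,12} -> Yara (id 13, d 4), Karl (id 14, d 4).
Iteration 5: no rows with manager_id in {13,14}; recursion stops.
SUM(d) = 0 + 1 + 1 + 2 + 2 + 2 + 2 + 3 + 3 + 4 + 4 = 24.

24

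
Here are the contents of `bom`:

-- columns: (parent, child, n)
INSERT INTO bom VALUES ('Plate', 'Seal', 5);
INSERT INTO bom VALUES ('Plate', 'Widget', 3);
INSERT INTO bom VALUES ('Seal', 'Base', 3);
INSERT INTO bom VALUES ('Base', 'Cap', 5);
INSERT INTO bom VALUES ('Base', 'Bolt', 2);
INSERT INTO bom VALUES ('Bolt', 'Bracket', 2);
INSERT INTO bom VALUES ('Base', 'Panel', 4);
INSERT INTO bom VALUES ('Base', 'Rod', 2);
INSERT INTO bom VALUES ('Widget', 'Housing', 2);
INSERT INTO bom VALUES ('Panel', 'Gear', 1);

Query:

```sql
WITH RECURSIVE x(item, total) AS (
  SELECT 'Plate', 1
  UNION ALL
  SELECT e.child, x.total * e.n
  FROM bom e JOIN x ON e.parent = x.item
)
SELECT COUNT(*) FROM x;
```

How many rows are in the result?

Base: (Plate, total=1).
Iteration 1: components of {Plate} -> Seal = 1*5 = 5, Widget = 1*3 = 3.
Iteration 2: components of {Seal,Widget} -> Base = 5*3 = 15, Housing = 3*2 = 6.
Iteration 3: components of {Base,Housing} -> Bolt = 15*2 = 30, Cap = 15*5 = 75, Panel = 15*4 = 60, Rod = 15*2 = 30.
Iteration 4: components of {Bolt,Cap,Panel,Rod} -> Bracket = 30*2 = 60, Gear = 60*1 = 60.
Iteration 5: no further components; recursion stops.
Total rows emitted: 11.

11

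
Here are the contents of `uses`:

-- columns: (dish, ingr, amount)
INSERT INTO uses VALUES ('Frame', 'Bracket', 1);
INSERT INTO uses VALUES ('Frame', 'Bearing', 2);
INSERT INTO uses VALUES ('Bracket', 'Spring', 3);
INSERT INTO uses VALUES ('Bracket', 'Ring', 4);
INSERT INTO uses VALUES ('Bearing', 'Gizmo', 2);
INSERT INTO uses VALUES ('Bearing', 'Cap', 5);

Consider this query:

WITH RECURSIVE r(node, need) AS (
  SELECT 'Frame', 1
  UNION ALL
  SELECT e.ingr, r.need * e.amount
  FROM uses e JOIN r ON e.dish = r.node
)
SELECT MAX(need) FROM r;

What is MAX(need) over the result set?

10

Base: (Frame, need=1).
Iteration 1: components of {Frame} -> Bearing = 1*2 = 2, Bracket = 1*1 = 1.
Iteration 2: components of {Bearing,Bracket} -> Cap = 2*5 = 10, Gizmo = 2*2 = 4, Ring = 1*4 = 4, Spring = 1*3 = 3.
Iteration 3: no further components; recursion stops.
need values: 1, 1, 2, 3, 4, 4, 10; the maximum is 10.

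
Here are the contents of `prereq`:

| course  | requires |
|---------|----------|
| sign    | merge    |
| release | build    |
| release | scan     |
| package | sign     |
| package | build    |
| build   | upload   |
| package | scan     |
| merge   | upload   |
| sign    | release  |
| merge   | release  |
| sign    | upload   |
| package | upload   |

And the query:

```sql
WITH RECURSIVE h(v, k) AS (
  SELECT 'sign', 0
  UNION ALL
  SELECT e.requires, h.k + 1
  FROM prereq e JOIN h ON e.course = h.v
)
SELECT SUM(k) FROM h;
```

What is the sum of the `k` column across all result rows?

24

Base: (sign, k=0).
Iteration 1: edges from {sign} -> (merge, k=1), (release, k=1), (upload, k=1).
Iteration 2: edges from {merge,release,upload} -> (build, k=2), (release, k=2), (scan, k=2), (upload, k=2).
Iteration 3: edges from {build,release,scan,upload} -> (build, k=3), (scan, k=3), (upload, k=3).
Iteration 4: edges from {build,scan,upload} -> (upload, k=4).
Iteration 5: no outgoing edges from {upload}; recursion stops.
SUM(k) = 0 + 1 + 1 + 1 + 2 + 2 + 2 + 2 + 3 + 3 + 3 + 4 = 24.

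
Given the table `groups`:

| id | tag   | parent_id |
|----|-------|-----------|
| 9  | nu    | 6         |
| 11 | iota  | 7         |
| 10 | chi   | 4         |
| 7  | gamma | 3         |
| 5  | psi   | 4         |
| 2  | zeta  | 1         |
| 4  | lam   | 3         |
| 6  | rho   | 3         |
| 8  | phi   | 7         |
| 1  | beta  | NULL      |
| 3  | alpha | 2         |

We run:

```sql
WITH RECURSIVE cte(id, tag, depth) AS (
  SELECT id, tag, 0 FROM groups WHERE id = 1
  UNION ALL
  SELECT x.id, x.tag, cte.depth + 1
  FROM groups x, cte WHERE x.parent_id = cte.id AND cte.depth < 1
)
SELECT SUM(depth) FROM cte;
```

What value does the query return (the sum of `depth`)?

Base: id=1 (beta) at depth 0.
Iteration 1: rows with parent_id in {1} -> zeta (id 2, depth 1).
Iteration 2: depth < 1 fails for all current rows; recursion stops.
SUM(depth) = 0 + 1 = 1.

1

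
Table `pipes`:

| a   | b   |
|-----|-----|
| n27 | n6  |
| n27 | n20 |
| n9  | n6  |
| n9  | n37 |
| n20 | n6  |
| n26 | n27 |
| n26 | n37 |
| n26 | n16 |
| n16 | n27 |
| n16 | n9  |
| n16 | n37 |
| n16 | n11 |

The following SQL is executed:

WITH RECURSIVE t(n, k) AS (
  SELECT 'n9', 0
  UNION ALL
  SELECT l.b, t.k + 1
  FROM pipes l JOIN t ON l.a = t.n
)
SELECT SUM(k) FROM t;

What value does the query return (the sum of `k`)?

2

Base: (n9, k=0).
Iteration 1: edges from {n9} -> (n37, k=1), (n6, k=1).
Iteration 2: no outgoing edges from {n37,n6}; recursion stops.
SUM(k) = 0 + 1 + 1 = 2.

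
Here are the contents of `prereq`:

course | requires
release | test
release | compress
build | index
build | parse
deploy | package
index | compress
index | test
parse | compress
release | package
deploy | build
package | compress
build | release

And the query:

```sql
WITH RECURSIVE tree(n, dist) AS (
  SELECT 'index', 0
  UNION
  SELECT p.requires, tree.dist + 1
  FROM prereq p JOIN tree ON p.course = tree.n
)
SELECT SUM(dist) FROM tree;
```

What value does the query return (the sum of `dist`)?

2

Base: (index, dist=0).
Iteration 1: edges from {index} -> (compress, dist=1), (test, dist=1).
Iteration 2: no outgoing edges from {compress,test}; recursion stops.
SUM(dist) = 0 + 1 + 1 = 2.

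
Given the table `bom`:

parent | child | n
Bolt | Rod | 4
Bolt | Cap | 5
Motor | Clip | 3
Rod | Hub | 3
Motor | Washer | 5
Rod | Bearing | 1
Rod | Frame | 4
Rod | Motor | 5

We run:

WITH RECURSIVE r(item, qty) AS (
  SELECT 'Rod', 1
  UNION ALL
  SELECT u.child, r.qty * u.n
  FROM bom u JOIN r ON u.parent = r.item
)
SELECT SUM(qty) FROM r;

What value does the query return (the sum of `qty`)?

54

Base: (Rod, qty=1).
Iteration 1: components of {Rod} -> Bearing = 1*1 = 1, Frame = 1*4 = 4, Hub = 1*3 = 3, Motor = 1*5 = 5.
Iteration 2: components of {Bearing,Frame,Hub,Motor} -> Clip = 5*3 = 15, Washer = 5*5 = 25.
Iteration 3: no further components; recursion stops.
SUM(qty) = 1 + 1 + 5 + 4 + 3 + 25 + 15 = 54.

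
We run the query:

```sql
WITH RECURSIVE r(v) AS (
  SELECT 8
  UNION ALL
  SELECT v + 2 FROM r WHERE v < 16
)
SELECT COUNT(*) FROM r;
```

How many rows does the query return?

5

Base: v=8.
Iteration 1: 8 < 16 holds -> v = 8 + 2 = 10.
Iteration 2: 10 < 16 holds -> v = 10 + 2 = 12.
Iteration 3: 12 < 16 holds -> v = 12 + 2 = 14.
Iteration 4: 14 < 16 holds -> v = 14 + 2 = 16.
Iteration 5: 16 < 16 fails; recursion stops.
Total rows emitted: 5.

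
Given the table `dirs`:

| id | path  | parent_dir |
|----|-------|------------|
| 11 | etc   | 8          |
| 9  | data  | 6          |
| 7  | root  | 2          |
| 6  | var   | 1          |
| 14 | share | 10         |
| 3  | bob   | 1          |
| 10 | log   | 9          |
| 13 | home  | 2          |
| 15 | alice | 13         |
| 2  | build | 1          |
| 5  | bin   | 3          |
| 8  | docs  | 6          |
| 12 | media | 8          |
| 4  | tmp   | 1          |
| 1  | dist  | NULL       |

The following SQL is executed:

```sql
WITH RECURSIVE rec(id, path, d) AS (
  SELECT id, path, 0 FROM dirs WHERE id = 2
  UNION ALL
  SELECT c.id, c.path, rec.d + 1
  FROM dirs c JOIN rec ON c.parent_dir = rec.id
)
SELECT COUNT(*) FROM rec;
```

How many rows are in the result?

Base: id=2 (build) at d 0.
Iteration 1: rows with parent_dir in {2} -> root (id 7, d 1), home (id 13, d 1).
Iteration 2: rows with parent_dir in {7,13} -> alice (id 15, d 2).
Iteration 3: no rows with parent_dir in {15}; recursion stops.
Total rows emitted: 4.

4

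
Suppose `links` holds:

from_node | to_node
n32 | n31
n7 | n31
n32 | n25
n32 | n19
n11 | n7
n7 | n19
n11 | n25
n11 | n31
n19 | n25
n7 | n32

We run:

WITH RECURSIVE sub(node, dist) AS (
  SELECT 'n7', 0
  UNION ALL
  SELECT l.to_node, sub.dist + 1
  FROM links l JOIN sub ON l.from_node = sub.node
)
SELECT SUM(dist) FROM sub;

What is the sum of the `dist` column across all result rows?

Base: (n7, dist=0).
Iteration 1: edges from {n7} -> (n19, dist=1), (n31, dist=1), (n32, dist=1).
Iteration 2: edges from {n19,n31,n32} -> (n19, dist=2), (n25, dist=2) x2, (n31, dist=2). [UNION ALL keeps all 4 new rows, including repeats]
Iteration 3: edges from {n19,n25,n31} -> (n25, dist=3).
Iteration 4: no outgoing edges from {n25}; recursion stops.
SUM(dist) = 0 + 1 + 1 + 1 + 2 + 2 + 2 + 2 + 3 = 14.

14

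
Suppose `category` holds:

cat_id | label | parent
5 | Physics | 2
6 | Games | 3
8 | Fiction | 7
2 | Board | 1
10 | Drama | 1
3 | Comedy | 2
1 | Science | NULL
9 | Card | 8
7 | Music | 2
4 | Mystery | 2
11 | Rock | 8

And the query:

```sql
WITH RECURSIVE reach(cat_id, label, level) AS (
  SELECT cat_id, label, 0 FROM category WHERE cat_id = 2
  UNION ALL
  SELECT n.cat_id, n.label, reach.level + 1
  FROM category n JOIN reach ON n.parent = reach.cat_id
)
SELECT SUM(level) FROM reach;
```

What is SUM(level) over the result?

Base: cat_id=2 (Board) at level 0.
Iteration 1: rows with parent in {2} -> Comedy (id 3, level 1), Mystery (id 4, level 1), Physics (id 5, level 1), Music (id 7, level 1).
Iteration 2: rows with parent in {3,4,5,7} -> Games (id 6, level 2), Fiction (id 8, level 2).
Iteration 3: rows with parent in {6,8} -> Card (id 9, level 3), Rock (id 11, level 3).
Iteration 4: no rows with parent in {9,11}; recursion stops.
SUM(level) = 0 + 1 + 1 + 1 + 1 + 2 + 2 + 3 + 3 = 14.

14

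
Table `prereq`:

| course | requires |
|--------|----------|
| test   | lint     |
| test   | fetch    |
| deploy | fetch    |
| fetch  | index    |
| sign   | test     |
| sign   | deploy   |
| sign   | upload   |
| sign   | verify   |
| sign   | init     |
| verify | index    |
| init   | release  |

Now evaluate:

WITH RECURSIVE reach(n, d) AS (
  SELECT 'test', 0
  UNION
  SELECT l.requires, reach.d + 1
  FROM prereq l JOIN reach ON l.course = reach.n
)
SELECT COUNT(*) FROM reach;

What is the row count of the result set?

Base: (test, d=0).
Iteration 1: edges from {test} -> (fetch, d=1), (lint, d=1).
Iteration 2: edges from {fetch,lint} -> (index, d=2).
Iteration 3: no outgoing edges from {index}; recursion stops.
Total rows emitted: 4.

4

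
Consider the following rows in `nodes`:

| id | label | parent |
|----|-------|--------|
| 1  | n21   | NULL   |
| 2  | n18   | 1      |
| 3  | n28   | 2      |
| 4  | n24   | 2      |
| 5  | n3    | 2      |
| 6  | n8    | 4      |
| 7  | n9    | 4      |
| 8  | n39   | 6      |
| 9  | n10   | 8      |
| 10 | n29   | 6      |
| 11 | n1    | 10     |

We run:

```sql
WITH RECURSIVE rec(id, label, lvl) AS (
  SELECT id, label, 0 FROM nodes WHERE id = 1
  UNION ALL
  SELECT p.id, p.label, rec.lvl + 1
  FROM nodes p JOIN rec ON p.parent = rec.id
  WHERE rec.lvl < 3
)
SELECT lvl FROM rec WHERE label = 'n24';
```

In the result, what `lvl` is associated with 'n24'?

2

Base: id=1 (n21) at lvl 0.
Iteration 1: rows with parent in {1} -> n18 (id 2, lvl 1).
Iteration 2: rows with parent in {2} -> n28 (id 3, lvl 2), n24 (id 4, lvl 2), n3 (id 5, lvl 2).
Iteration 3: rows with parent in {3,4,5} -> n8 (id 6, lvl 3), n9 (id 7, lvl 3).
Iteration 4: lvl < 3 fails for all current rows; recursion stops.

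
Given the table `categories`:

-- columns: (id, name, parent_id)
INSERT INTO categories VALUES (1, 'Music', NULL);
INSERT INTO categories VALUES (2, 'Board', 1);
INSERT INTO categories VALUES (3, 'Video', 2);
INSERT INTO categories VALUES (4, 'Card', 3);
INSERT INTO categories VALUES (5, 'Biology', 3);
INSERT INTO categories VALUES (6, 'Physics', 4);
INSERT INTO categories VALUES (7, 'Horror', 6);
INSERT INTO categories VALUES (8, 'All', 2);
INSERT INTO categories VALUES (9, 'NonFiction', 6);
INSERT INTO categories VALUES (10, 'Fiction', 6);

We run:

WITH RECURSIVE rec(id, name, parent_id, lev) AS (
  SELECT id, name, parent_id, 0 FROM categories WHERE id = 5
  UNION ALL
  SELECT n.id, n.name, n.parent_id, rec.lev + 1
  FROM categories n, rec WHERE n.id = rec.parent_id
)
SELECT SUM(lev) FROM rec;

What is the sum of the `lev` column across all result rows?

6

Base: id=5 (Biology), parent_id=3, lev 0.
Iteration 1: join on id=3 -> Video (id 3, parent_id=2, lev 1).
Iteration 2: join on id=2 -> Board (id 2, parent_id=1, lev 2).
Iteration 3: join on id=1 -> Music (id 1, parent_id=NULL, lev 3).
Iteration 4: parent_id is NULL; no match; recursion stops.
SUM(lev) = 0 + 1 + 2 + 3 = 6.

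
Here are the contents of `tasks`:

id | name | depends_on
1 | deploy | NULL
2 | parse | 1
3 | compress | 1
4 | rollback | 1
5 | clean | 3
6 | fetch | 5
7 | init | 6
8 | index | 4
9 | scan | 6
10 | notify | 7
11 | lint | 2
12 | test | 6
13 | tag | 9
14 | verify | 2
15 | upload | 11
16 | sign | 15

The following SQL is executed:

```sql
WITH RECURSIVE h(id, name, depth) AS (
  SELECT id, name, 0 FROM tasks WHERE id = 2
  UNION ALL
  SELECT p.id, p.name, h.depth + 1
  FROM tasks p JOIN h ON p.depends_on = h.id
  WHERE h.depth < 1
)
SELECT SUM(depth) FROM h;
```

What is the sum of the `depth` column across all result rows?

2

Base: id=2 (parse) at depth 0.
Iteration 1: rows with depends_on in {2} -> lint (id 11, depth 1), verify (id 14, depth 1).
Iteration 2: depth < 1 fails for all current rows; recursion stops.
SUM(depth) = 0 + 1 + 1 = 2.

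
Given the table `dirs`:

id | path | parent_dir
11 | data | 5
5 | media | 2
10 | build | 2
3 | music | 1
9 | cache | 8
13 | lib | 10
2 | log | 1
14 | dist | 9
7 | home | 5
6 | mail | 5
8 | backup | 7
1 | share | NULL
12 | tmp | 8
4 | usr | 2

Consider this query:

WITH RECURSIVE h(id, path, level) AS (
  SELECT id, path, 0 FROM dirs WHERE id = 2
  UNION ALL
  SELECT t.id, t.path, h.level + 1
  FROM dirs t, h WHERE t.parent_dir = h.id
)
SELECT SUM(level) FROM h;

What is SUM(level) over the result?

Base: id=2 (log) at level 0.
Iteration 1: rows with parent_dir in {2} -> usr (id 4, level 1), media (id 5, level 1), build (id 10, level 1).
Iteration 2: rows with parent_dir in {4,5,10} -> mail (id 6, level 2), home (id 7, level 2), data (id 11, level 2), lib (id 13, level 2).
Iteration 3: rows with parent_dir in {6,7,11,13} -> backup (id 8, level 3).
Iteration 4: rows with parent_dir in {8} -> cache (id 9, level 4), tmp (id 12, level 4).
Iteration 5: rows with parent_dir in {9,12} -> dist (id 14, level 5).
Iteration 6: no rows with parent_dir in {14}; recursion stops.
SUM(level) = 0 + 1 + 1 + 1 + 2 + 2 + 2 + 2 + 3 + 4 + 4 + 5 = 27.

27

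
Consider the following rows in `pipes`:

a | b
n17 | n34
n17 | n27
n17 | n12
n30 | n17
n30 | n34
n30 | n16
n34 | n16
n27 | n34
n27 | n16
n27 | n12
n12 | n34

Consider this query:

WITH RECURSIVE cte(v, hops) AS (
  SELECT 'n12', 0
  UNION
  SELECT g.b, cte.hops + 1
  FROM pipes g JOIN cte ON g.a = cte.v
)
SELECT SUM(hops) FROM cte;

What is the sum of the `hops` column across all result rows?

Base: (n12, hops=0).
Iteration 1: edges from {n12} -> (n34, hops=1).
Iteration 2: edges from {n34} -> (n16, hops=2).
Iteration 3: no outgoing edges from {n16}; recursion stops.
SUM(hops) = 0 + 1 + 2 = 3.

3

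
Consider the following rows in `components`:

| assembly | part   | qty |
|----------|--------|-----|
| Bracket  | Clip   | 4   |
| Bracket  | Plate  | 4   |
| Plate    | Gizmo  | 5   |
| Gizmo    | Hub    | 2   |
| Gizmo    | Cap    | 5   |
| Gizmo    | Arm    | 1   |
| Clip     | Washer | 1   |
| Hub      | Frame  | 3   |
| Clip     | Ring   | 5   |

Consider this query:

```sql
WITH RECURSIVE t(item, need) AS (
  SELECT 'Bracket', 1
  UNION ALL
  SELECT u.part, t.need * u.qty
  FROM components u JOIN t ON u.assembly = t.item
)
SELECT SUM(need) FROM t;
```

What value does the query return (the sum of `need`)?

Base: (Bracket, need=1).
Iteration 1: components of {Bracket} -> Clip = 1*4 = 4, Plate = 1*4 = 4.
Iteration 2: components of {Clip,Plate} -> Gizmo = 4*5 = 20, Ring = 4*5 = 20, Washer = 4*1 = 4.
Iteration 3: components of {Gizmo,Ring,Washer} -> Arm = 20*1 = 20, Cap = 20*5 = 100, Hub = 20*2 = 40.
Iteration 4: components of {Arm,Cap,Hub} -> Frame = 40*3 = 120.
Iteration 5: no further components; recursion stops.
SUM(need) = 1 + 4 + 4 + 4 + 20 + 20 + 40 + 100 + 20 + 120 = 333.

333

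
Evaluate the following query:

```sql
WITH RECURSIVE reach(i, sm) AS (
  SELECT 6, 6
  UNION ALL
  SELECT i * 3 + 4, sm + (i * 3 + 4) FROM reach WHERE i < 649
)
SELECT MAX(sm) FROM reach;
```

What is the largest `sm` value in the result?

2900

Base: i=6, sm=6.
Iteration 1: 6 < 649 holds -> i = 6 * 3 + 4 = 22, sm = 6 + 22 = 28.
Iteration 2: 22 < 649 holds -> i = 22 * 3 + 4 = 70, sm = 28 + 70 = 98.
Iteration 3: 70 < 649 holds -> i = 70 * 3 + 4 = 214, sm = 98 + 214 = 312.
Iteration 4: 214 < 649 holds -> i = 214 * 3 + 4 = 646, sm = 312 + 646 = 958.
Iteration 5: 646 < 649 holds -> i = 646 * 3 + 4 = 1942, sm = 958 + 1942 = 2900.
Iteration 6: 1942 < 649 fails; recursion stops.
sm values: 6, 28, 98, 312, 958, 2900; the maximum is 2900.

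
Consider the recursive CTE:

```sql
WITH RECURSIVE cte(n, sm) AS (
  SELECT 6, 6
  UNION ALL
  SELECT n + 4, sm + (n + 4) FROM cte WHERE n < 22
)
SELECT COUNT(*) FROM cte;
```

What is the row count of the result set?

5

Base: n=6, sm=6.
Iteration 1: 6 < 22 holds -> n = 6 + 4 = 10, sm = 6 + 10 = 16.
Iteration 2: 10 < 22 holds -> n = 10 + 4 = 14, sm = 16 + 14 = 30.
Iteration 3: 14 < 22 holds -> n = 14 + 4 = 18, sm = 30 + 18 = 48.
Iteration 4: 18 < 22 holds -> n = 18 + 4 = 22, sm = 48 + 22 = 70.
Iteration 5: 22 < 22 fails; recursion stops.
Total rows emitted: 5.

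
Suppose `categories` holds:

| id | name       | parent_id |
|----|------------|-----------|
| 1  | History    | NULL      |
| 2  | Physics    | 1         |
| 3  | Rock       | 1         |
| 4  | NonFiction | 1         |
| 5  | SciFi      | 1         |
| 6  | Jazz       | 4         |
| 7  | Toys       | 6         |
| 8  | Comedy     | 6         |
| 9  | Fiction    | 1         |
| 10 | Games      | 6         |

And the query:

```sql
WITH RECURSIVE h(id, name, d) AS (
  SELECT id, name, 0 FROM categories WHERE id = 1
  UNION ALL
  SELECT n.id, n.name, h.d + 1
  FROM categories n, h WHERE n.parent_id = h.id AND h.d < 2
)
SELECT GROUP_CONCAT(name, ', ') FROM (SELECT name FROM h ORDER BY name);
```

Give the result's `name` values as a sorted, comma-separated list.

Base: id=1 (History) at d 0.
Iteration 1: rows with parent_id in {1} -> Physics (id 2, d 1), Rock (id 3, d 1), NonFiction (id 4, d 1), SciFi (id 5, d 1), Fiction (id 9, d 1).
Iteration 2: rows with parent_id in {2,3,4,5,9} -> Jazz (id 6, d 2).
Iteration 3: d < 2 fails for all current rows; recursion stops.

Fiction, History, Jazz, NonFiction, Physics, Rock, SciFi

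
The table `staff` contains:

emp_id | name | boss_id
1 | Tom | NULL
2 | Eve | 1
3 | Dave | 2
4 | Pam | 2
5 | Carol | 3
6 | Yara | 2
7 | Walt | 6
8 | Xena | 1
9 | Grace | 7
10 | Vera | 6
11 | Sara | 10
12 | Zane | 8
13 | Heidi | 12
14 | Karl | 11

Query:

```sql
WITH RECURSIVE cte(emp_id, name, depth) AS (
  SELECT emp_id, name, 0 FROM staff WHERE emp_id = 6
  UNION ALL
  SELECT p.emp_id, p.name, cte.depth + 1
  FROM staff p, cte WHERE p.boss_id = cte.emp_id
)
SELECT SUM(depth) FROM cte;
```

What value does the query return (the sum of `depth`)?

9

Base: emp_id=6 (Yara) at depth 0.
Iteration 1: rows with boss_id in {6} -> Walt (id 7, depth 1), Vera (id 10, depth 1).
Iteration 2: rows with boss_id in {7,10} -> Grace (id 9, depth 2), Sara (id 11, depth 2).
Iteration 3: rows with boss_id in {9,11} -> Karl (id 14, depth 3).
Iteration 4: no rows with boss_id in {14}; recursion stops.
SUM(depth) = 0 + 1 + 1 + 2 + 2 + 3 = 9.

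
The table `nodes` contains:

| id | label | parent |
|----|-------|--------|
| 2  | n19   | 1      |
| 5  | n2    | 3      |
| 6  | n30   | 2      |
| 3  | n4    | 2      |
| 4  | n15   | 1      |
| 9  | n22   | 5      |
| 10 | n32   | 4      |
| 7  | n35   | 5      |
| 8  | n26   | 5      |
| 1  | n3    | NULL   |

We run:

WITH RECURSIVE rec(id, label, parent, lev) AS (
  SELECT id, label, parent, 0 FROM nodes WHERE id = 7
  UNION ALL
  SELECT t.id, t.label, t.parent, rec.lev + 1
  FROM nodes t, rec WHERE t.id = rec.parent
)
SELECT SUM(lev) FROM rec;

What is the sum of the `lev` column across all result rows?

10

Base: id=7 (n35), parent=5, lev 0.
Iteration 1: join on id=5 -> n2 (id 5, parent=3, lev 1).
Iteration 2: join on id=3 -> n4 (id 3, parent=2, lev 2).
Iteration 3: join on id=2 -> n19 (id 2, parent=1, lev 3).
Iteration 4: join on id=1 -> n3 (id 1, parent=NULL, lev 4).
Iteration 5: parent is NULL; no match; recursion stops.
SUM(lev) = 0 + 1 + 2 + 3 + 4 = 10.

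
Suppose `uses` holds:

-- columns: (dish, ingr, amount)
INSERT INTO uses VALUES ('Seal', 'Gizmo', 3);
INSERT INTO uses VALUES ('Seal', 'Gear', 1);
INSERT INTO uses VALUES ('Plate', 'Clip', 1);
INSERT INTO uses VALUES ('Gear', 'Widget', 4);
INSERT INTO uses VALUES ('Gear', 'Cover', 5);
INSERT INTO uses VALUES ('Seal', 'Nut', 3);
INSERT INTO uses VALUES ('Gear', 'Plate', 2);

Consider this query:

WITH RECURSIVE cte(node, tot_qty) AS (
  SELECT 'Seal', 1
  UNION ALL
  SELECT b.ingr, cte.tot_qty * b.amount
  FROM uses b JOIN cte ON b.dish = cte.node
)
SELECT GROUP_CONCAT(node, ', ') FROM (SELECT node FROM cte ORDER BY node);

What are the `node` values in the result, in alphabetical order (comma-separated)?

Clip, Cover, Gear, Gizmo, Nut, Plate, Seal, Widget

Base: (Seal, tot_qty=1).
Iteration 1: components of {Seal} -> Gear = 1*1 = 1, Gizmo = 1*3 = 3, Nut = 1*3 = 3.
Iteration 2: components of {Gear,Gizmo,Nut} -> Cover = 1*5 = 5, Plate = 1*2 = 2, Widget = 1*4 = 4.
Iteration 3: components of {Cover,Plate,Widget} -> Clip = 2*1 = 2.
Iteration 4: no further components; recursion stops.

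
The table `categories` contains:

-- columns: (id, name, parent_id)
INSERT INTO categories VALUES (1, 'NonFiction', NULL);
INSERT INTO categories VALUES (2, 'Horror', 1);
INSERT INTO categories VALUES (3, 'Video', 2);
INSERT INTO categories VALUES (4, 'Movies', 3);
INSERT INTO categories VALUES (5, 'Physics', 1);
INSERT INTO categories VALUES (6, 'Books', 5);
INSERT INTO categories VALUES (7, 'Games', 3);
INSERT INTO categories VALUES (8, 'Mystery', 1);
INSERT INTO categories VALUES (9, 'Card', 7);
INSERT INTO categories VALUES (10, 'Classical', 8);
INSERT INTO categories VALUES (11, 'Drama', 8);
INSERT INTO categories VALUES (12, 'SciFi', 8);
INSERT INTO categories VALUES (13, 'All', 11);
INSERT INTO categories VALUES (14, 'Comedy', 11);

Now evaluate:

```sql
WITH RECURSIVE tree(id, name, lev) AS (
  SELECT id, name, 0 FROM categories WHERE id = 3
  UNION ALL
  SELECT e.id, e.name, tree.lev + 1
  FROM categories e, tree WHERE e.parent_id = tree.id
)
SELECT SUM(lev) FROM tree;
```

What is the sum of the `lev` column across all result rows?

Base: id=3 (Video) at lev 0.
Iteration 1: rows with parent_id in {3} -> Movies (id 4, lev 1), Games (id 7, lev 1).
Iteration 2: rows with parent_id in {4,7} -> Card (id 9, lev 2).
Iteration 3: no rows with parent_id in {9}; recursion stops.
SUM(lev) = 0 + 1 + 1 + 2 = 4.

4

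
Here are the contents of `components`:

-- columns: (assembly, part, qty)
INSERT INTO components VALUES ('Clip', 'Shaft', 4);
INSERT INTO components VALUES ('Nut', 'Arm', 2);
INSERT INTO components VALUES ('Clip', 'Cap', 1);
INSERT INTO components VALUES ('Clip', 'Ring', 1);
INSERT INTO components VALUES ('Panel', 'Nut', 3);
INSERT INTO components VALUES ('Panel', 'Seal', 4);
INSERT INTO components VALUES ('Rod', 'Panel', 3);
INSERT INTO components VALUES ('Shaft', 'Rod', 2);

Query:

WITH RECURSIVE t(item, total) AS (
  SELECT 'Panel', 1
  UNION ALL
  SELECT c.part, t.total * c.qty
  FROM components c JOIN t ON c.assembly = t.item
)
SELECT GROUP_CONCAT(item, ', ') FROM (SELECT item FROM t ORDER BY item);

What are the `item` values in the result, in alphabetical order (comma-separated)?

Base: (Panel, total=1).
Iteration 1: components of {Panel} -> Nut = 1*3 = 3, Seal = 1*4 = 4.
Iteration 2: components of {Nut,Seal} -> Arm = 3*2 = 6.
Iteration 3: no further components; recursion stops.

Arm, Nut, Panel, Seal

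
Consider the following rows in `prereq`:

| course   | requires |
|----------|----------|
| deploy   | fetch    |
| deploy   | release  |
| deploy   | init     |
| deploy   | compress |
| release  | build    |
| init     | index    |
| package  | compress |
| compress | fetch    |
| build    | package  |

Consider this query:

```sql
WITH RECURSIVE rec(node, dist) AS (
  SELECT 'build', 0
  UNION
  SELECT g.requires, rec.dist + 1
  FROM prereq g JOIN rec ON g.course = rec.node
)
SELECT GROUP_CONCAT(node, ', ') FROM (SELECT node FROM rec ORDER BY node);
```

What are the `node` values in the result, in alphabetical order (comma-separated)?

build, compress, fetch, package

Base: (build, dist=0).
Iteration 1: edges from {build} -> (package, dist=1).
Iteration 2: edges from {package} -> (compress, dist=2).
Iteration 3: edges from {compress} -> (fetch, dist=3).
Iteration 4: no outgoing edges from {fetch}; recursion stops.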